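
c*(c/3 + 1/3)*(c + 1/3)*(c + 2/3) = c^4/3 + 2*c^3/3 + 11*c^2/27 + 2*c/27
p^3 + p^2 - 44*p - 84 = (p - 7)*(p + 2)*(p + 6)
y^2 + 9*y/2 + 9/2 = (y + 3/2)*(y + 3)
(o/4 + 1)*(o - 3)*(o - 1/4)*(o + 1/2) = o^4/4 + 5*o^3/16 - 95*o^2/32 - 25*o/32 + 3/8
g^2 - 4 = (g - 2)*(g + 2)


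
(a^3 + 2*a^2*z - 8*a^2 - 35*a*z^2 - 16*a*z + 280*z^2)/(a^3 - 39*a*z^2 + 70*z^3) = (8 - a)/(-a + 2*z)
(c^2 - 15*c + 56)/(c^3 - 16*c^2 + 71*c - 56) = 1/(c - 1)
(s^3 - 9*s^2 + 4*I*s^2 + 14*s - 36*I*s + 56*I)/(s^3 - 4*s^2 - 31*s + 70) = (s + 4*I)/(s + 5)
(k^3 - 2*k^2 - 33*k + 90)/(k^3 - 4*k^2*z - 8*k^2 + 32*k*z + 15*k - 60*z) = (-k - 6)/(-k + 4*z)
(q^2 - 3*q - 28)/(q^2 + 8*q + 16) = (q - 7)/(q + 4)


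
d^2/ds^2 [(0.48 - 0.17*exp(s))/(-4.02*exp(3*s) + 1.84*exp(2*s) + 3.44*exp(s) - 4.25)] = (10.989072*exp(6*s) - 73.585296*exp(5*s) + 49.03424*exp(4*s) - 32.058586*exp(3*s) + 72.668976*exp(2*s) - 18.209128*exp(s) - 3.946975)*exp(s)/(64.964808*exp(9*s) - 89.205408*exp(8*s) - 125.944992*exp(7*s) + 352.485548*exp(6*s) - 80.844576*exp(5*s) - 374.789472*exp(4*s) + 338.530966*exp(3*s) + 51.1734*exp(2*s) - 186.405*exp(s) + 76.765625)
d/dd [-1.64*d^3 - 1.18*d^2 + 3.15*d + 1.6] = -4.92*d^2 - 2.36*d + 3.15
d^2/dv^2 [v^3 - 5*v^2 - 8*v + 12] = 6*v - 10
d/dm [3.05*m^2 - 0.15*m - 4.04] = 6.1*m - 0.15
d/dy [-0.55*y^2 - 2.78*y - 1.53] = -1.1*y - 2.78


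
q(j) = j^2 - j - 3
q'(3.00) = 5.00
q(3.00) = 3.00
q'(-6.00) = -13.00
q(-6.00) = 39.00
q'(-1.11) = -3.22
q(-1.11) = -0.66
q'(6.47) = 11.94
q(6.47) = 32.39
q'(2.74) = 4.48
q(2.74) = 1.77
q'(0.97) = 0.94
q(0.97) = -3.03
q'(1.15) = 1.30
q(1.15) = -2.83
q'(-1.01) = -3.02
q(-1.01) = -0.97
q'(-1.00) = -3.00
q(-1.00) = -1.00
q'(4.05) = 7.10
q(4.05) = 9.35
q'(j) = 2*j - 1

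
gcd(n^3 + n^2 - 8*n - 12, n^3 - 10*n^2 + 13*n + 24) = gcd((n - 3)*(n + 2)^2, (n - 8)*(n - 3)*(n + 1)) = n - 3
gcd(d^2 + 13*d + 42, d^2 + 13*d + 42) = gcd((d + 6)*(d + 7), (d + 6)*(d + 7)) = d^2 + 13*d + 42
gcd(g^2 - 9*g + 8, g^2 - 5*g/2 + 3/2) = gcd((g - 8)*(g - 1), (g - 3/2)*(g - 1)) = g - 1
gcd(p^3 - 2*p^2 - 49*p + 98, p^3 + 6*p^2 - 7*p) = p + 7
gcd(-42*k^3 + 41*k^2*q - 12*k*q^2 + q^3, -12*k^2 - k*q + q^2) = 1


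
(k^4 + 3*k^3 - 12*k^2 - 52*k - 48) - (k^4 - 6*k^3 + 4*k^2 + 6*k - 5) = 9*k^3 - 16*k^2 - 58*k - 43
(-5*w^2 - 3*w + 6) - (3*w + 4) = -5*w^2 - 6*w + 2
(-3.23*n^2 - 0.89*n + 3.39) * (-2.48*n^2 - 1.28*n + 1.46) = 8.0104*n^4 + 6.3416*n^3 - 11.9838*n^2 - 5.6386*n + 4.9494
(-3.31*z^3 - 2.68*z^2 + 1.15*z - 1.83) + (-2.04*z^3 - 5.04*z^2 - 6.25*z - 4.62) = -5.35*z^3 - 7.72*z^2 - 5.1*z - 6.45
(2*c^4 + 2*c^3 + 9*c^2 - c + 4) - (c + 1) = 2*c^4 + 2*c^3 + 9*c^2 - 2*c + 3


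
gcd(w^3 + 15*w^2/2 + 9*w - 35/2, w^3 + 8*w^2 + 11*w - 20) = w^2 + 4*w - 5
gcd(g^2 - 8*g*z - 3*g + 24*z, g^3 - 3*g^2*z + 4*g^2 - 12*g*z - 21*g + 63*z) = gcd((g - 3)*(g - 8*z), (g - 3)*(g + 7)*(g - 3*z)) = g - 3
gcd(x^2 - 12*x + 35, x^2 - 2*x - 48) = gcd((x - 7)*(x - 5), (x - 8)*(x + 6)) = 1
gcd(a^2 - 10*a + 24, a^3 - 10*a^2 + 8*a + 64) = a - 4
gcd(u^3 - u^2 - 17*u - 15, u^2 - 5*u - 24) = u + 3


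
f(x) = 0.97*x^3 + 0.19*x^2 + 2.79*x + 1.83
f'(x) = 2.91*x^2 + 0.38*x + 2.79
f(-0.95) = -1.48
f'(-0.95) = 5.06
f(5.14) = 152.91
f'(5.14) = 81.62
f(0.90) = 5.20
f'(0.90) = 5.49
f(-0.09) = 1.58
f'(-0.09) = 2.78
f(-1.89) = -9.31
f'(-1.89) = 12.47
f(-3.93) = -65.08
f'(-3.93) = 46.24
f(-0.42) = 0.62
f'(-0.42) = 3.14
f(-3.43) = -44.65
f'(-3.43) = 35.72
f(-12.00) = -1680.45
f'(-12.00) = 417.27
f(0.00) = 1.83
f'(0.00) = 2.79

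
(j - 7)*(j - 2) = j^2 - 9*j + 14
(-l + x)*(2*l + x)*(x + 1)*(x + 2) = -2*l^2*x^2 - 6*l^2*x - 4*l^2 + l*x^3 + 3*l*x^2 + 2*l*x + x^4 + 3*x^3 + 2*x^2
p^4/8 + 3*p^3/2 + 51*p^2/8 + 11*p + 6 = (p/4 + 1)*(p/2 + 1/2)*(p + 3)*(p + 4)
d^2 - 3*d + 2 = (d - 2)*(d - 1)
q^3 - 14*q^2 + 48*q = q*(q - 8)*(q - 6)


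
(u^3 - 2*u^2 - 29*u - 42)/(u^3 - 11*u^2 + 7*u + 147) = (u + 2)/(u - 7)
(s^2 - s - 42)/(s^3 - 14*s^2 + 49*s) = (s + 6)/(s*(s - 7))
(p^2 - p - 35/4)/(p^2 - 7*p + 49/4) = (2*p + 5)/(2*p - 7)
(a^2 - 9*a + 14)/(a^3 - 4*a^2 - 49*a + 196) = (a - 2)/(a^2 + 3*a - 28)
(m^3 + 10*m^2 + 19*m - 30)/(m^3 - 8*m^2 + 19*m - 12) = (m^2 + 11*m + 30)/(m^2 - 7*m + 12)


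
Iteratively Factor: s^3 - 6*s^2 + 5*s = (s)*(s^2 - 6*s + 5) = s*(s - 1)*(s - 5)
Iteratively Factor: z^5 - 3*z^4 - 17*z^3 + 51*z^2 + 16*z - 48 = (z + 1)*(z^4 - 4*z^3 - 13*z^2 + 64*z - 48) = (z + 1)*(z + 4)*(z^3 - 8*z^2 + 19*z - 12) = (z - 1)*(z + 1)*(z + 4)*(z^2 - 7*z + 12) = (z - 3)*(z - 1)*(z + 1)*(z + 4)*(z - 4)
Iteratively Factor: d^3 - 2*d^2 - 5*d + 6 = (d + 2)*(d^2 - 4*d + 3) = (d - 1)*(d + 2)*(d - 3)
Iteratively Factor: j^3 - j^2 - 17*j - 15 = (j - 5)*(j^2 + 4*j + 3) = (j - 5)*(j + 3)*(j + 1)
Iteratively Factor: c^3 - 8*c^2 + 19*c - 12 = (c - 4)*(c^2 - 4*c + 3) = (c - 4)*(c - 1)*(c - 3)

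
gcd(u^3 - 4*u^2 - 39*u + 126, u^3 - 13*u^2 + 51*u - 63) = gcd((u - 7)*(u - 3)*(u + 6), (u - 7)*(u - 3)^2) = u^2 - 10*u + 21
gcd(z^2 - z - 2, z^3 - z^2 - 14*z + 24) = z - 2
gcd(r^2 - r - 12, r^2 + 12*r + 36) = 1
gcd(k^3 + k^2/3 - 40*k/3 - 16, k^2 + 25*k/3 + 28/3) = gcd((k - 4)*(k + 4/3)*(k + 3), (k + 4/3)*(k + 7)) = k + 4/3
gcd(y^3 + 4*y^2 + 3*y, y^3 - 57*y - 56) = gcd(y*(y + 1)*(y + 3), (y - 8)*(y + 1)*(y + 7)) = y + 1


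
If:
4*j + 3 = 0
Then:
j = -3/4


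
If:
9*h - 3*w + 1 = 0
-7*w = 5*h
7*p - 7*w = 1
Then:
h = -7/78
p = 113/546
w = 5/78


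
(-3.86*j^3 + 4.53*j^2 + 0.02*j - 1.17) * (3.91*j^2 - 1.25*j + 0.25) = -15.0926*j^5 + 22.5373*j^4 - 6.5493*j^3 - 3.4672*j^2 + 1.4675*j - 0.2925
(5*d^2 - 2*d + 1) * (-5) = -25*d^2 + 10*d - 5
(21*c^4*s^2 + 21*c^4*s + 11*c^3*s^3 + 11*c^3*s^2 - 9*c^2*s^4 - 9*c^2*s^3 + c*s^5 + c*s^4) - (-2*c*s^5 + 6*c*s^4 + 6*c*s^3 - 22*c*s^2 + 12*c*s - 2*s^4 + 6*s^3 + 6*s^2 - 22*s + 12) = 21*c^4*s^2 + 21*c^4*s + 11*c^3*s^3 + 11*c^3*s^2 - 9*c^2*s^4 - 9*c^2*s^3 + 3*c*s^5 - 5*c*s^4 - 6*c*s^3 + 22*c*s^2 - 12*c*s + 2*s^4 - 6*s^3 - 6*s^2 + 22*s - 12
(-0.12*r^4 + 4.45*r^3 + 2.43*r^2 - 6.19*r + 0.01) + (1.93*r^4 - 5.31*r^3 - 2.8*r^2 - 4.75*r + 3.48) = 1.81*r^4 - 0.859999999999999*r^3 - 0.37*r^2 - 10.94*r + 3.49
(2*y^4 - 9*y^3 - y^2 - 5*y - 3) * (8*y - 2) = 16*y^5 - 76*y^4 + 10*y^3 - 38*y^2 - 14*y + 6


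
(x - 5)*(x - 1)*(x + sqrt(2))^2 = x^4 - 6*x^3 + 2*sqrt(2)*x^3 - 12*sqrt(2)*x^2 + 7*x^2 - 12*x + 10*sqrt(2)*x + 10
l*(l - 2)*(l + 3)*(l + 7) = l^4 + 8*l^3 + l^2 - 42*l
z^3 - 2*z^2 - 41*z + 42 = (z - 7)*(z - 1)*(z + 6)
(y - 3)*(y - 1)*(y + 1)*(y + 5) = y^4 + 2*y^3 - 16*y^2 - 2*y + 15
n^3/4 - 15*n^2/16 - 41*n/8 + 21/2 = (n/4 + 1)*(n - 6)*(n - 7/4)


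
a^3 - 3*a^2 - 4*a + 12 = (a - 3)*(a - 2)*(a + 2)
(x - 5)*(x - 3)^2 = x^3 - 11*x^2 + 39*x - 45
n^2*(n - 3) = n^3 - 3*n^2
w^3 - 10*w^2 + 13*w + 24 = (w - 8)*(w - 3)*(w + 1)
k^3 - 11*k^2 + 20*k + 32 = (k - 8)*(k - 4)*(k + 1)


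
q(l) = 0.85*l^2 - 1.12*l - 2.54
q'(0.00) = -1.12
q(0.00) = -2.54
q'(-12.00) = -21.52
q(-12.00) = 133.30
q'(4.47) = 6.48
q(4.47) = 9.44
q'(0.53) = -0.22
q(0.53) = -2.89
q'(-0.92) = -2.68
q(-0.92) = -0.79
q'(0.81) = 0.26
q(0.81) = -2.89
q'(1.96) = 2.21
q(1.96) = -1.47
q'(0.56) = -0.17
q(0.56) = -2.90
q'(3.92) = 5.54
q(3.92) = 6.13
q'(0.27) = -0.66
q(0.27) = -2.78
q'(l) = 1.7*l - 1.12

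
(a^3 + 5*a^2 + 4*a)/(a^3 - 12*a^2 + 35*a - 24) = a*(a^2 + 5*a + 4)/(a^3 - 12*a^2 + 35*a - 24)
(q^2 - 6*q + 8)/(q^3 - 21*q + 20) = (q - 2)/(q^2 + 4*q - 5)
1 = 1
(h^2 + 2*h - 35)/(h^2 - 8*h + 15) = (h + 7)/(h - 3)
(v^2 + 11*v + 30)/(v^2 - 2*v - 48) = (v + 5)/(v - 8)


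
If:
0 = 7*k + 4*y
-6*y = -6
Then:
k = -4/7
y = 1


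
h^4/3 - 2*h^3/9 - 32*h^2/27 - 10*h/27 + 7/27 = (h/3 + 1/3)*(h - 7/3)*(h - 1/3)*(h + 1)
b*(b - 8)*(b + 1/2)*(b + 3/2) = b^4 - 6*b^3 - 61*b^2/4 - 6*b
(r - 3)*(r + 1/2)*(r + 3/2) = r^3 - r^2 - 21*r/4 - 9/4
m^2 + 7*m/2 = m*(m + 7/2)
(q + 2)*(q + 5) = q^2 + 7*q + 10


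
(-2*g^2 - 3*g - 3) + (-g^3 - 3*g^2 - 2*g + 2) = -g^3 - 5*g^2 - 5*g - 1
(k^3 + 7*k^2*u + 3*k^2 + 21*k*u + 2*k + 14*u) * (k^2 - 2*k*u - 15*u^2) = k^5 + 5*k^4*u + 3*k^4 - 29*k^3*u^2 + 15*k^3*u + 2*k^3 - 105*k^2*u^3 - 87*k^2*u^2 + 10*k^2*u - 315*k*u^3 - 58*k*u^2 - 210*u^3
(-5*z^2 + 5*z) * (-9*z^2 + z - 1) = 45*z^4 - 50*z^3 + 10*z^2 - 5*z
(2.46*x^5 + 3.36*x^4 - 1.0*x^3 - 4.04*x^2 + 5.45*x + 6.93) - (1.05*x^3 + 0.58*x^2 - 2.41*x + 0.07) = 2.46*x^5 + 3.36*x^4 - 2.05*x^3 - 4.62*x^2 + 7.86*x + 6.86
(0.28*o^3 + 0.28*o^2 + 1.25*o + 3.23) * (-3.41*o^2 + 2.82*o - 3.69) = -0.9548*o^5 - 0.1652*o^4 - 4.5061*o^3 - 8.5225*o^2 + 4.4961*o - 11.9187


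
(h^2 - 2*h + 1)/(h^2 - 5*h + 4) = (h - 1)/(h - 4)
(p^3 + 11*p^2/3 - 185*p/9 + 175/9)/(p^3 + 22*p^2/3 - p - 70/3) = (p - 5/3)/(p + 2)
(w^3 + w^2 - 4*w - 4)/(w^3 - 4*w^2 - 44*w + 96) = (w^2 + 3*w + 2)/(w^2 - 2*w - 48)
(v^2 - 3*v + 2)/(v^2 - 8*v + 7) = (v - 2)/(v - 7)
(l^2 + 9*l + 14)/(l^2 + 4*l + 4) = (l + 7)/(l + 2)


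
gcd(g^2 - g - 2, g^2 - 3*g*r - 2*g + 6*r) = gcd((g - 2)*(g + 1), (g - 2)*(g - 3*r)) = g - 2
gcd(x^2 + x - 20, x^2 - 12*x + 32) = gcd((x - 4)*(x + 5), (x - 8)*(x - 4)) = x - 4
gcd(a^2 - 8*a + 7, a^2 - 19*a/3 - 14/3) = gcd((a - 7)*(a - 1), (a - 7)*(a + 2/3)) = a - 7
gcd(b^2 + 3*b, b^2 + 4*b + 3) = b + 3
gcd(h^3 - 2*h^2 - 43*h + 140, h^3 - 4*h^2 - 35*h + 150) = h - 5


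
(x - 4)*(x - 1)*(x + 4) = x^3 - x^2 - 16*x + 16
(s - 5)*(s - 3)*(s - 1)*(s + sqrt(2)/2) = s^4 - 9*s^3 + sqrt(2)*s^3/2 - 9*sqrt(2)*s^2/2 + 23*s^2 - 15*s + 23*sqrt(2)*s/2 - 15*sqrt(2)/2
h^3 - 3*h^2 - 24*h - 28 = (h - 7)*(h + 2)^2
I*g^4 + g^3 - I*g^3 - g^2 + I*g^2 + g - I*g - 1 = (g - 1)*(g - I)*(g + I)*(I*g + 1)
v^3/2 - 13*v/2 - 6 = (v/2 + 1/2)*(v - 4)*(v + 3)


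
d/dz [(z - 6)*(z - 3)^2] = 3*(z - 5)*(z - 3)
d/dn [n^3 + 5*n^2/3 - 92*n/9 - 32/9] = 3*n^2 + 10*n/3 - 92/9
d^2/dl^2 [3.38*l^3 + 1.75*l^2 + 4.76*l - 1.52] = 20.28*l + 3.5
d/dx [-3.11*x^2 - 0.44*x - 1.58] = -6.22*x - 0.44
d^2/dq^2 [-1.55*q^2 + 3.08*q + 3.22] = -3.10000000000000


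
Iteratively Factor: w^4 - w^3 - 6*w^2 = (w)*(w^3 - w^2 - 6*w) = w*(w + 2)*(w^2 - 3*w) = w^2*(w + 2)*(w - 3)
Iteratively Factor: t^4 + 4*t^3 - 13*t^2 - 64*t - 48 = (t + 1)*(t^3 + 3*t^2 - 16*t - 48) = (t + 1)*(t + 3)*(t^2 - 16) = (t - 4)*(t + 1)*(t + 3)*(t + 4)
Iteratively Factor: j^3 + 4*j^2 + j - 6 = (j + 2)*(j^2 + 2*j - 3) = (j + 2)*(j + 3)*(j - 1)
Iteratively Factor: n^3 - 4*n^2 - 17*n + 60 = (n + 4)*(n^2 - 8*n + 15) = (n - 3)*(n + 4)*(n - 5)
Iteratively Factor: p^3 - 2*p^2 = (p)*(p^2 - 2*p) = p^2*(p - 2)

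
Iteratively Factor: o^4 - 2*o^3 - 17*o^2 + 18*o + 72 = (o + 2)*(o^3 - 4*o^2 - 9*o + 36) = (o + 2)*(o + 3)*(o^2 - 7*o + 12) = (o - 4)*(o + 2)*(o + 3)*(o - 3)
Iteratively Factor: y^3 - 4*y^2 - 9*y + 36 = (y - 4)*(y^2 - 9) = (y - 4)*(y + 3)*(y - 3)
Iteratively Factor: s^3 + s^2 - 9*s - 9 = (s + 3)*(s^2 - 2*s - 3) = (s - 3)*(s + 3)*(s + 1)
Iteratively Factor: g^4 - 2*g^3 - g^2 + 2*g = (g)*(g^3 - 2*g^2 - g + 2) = g*(g + 1)*(g^2 - 3*g + 2) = g*(g - 2)*(g + 1)*(g - 1)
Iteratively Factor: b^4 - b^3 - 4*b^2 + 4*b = (b - 1)*(b^3 - 4*b) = (b - 2)*(b - 1)*(b^2 + 2*b) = (b - 2)*(b - 1)*(b + 2)*(b)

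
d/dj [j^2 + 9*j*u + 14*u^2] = 2*j + 9*u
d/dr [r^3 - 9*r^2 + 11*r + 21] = 3*r^2 - 18*r + 11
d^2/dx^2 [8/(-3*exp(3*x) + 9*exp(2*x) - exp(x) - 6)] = 8*(-2*(9*exp(2*x) - 18*exp(x) + 1)^2*exp(x) + (27*exp(2*x) - 36*exp(x) + 1)*(3*exp(3*x) - 9*exp(2*x) + exp(x) + 6))*exp(x)/(3*exp(3*x) - 9*exp(2*x) + exp(x) + 6)^3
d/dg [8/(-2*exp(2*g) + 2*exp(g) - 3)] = (32*exp(g) - 16)*exp(g)/(2*exp(2*g) - 2*exp(g) + 3)^2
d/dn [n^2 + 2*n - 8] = 2*n + 2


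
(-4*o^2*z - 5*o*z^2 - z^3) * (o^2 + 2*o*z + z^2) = -4*o^4*z - 13*o^3*z^2 - 15*o^2*z^3 - 7*o*z^4 - z^5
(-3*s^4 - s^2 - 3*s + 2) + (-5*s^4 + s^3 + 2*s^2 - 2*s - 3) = -8*s^4 + s^3 + s^2 - 5*s - 1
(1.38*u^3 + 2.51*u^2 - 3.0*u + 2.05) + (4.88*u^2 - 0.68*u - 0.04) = 1.38*u^3 + 7.39*u^2 - 3.68*u + 2.01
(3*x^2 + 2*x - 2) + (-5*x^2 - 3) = -2*x^2 + 2*x - 5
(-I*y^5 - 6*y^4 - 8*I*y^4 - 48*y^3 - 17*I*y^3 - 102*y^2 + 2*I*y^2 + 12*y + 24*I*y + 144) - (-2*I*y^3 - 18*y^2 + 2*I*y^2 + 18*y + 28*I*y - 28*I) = -I*y^5 - 6*y^4 - 8*I*y^4 - 48*y^3 - 15*I*y^3 - 84*y^2 - 6*y - 4*I*y + 144 + 28*I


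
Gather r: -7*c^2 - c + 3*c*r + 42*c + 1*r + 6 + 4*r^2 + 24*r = -7*c^2 + 41*c + 4*r^2 + r*(3*c + 25) + 6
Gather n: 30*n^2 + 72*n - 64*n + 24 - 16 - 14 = 30*n^2 + 8*n - 6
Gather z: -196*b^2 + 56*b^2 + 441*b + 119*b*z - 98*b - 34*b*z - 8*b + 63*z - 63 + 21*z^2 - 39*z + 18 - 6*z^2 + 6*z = -140*b^2 + 335*b + 15*z^2 + z*(85*b + 30) - 45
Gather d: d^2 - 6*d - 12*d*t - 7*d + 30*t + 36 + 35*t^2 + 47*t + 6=d^2 + d*(-12*t - 13) + 35*t^2 + 77*t + 42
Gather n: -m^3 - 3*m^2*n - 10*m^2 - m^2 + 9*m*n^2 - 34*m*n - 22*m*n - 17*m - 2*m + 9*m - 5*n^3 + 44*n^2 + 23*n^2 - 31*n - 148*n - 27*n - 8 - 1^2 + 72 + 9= -m^3 - 11*m^2 - 10*m - 5*n^3 + n^2*(9*m + 67) + n*(-3*m^2 - 56*m - 206) + 72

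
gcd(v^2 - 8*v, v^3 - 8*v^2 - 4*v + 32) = v - 8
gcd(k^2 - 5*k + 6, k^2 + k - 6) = k - 2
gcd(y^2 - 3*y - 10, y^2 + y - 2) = y + 2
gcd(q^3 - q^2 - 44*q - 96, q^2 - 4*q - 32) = q^2 - 4*q - 32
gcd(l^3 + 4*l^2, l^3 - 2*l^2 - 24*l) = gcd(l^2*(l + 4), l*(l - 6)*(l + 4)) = l^2 + 4*l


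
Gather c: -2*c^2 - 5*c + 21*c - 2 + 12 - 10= -2*c^2 + 16*c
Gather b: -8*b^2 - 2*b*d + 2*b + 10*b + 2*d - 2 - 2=-8*b^2 + b*(12 - 2*d) + 2*d - 4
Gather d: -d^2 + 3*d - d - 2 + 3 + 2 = -d^2 + 2*d + 3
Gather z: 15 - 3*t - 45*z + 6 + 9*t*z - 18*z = -3*t + z*(9*t - 63) + 21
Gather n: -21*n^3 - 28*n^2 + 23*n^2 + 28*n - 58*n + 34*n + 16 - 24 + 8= -21*n^3 - 5*n^2 + 4*n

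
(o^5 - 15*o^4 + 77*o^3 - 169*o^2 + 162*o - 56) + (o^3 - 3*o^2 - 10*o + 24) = o^5 - 15*o^4 + 78*o^3 - 172*o^2 + 152*o - 32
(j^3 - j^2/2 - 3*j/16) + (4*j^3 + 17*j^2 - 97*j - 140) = 5*j^3 + 33*j^2/2 - 1555*j/16 - 140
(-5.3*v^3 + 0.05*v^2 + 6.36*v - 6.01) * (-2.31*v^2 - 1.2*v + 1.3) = 12.243*v^5 + 6.2445*v^4 - 21.6416*v^3 + 6.3161*v^2 + 15.48*v - 7.813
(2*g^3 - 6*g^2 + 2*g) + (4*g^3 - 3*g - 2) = 6*g^3 - 6*g^2 - g - 2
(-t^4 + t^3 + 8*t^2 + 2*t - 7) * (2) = -2*t^4 + 2*t^3 + 16*t^2 + 4*t - 14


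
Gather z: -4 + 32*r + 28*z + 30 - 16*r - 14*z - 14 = 16*r + 14*z + 12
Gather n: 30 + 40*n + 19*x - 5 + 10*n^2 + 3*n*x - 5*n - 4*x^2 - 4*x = 10*n^2 + n*(3*x + 35) - 4*x^2 + 15*x + 25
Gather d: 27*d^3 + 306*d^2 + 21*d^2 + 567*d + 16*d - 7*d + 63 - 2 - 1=27*d^3 + 327*d^2 + 576*d + 60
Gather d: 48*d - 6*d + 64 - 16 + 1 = 42*d + 49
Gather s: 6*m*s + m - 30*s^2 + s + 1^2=m - 30*s^2 + s*(6*m + 1) + 1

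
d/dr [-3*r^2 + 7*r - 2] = 7 - 6*r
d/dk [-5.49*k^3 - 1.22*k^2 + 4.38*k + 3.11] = -16.47*k^2 - 2.44*k + 4.38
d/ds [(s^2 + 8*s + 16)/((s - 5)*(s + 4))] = -9/(s^2 - 10*s + 25)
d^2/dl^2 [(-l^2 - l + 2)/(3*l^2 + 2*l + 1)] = 6*(-l^3 + 21*l^2 + 15*l + 1)/(27*l^6 + 54*l^5 + 63*l^4 + 44*l^3 + 21*l^2 + 6*l + 1)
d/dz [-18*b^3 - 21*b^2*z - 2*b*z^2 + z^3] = -21*b^2 - 4*b*z + 3*z^2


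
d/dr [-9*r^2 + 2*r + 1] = 2 - 18*r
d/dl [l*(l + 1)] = 2*l + 1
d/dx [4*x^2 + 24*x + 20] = 8*x + 24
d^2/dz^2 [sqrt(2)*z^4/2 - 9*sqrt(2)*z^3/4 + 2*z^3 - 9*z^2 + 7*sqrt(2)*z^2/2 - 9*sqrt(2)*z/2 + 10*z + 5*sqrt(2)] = 6*sqrt(2)*z^2 - 27*sqrt(2)*z/2 + 12*z - 18 + 7*sqrt(2)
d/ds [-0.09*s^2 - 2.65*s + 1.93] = -0.18*s - 2.65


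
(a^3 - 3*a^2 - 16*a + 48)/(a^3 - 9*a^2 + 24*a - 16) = (a^2 + a - 12)/(a^2 - 5*a + 4)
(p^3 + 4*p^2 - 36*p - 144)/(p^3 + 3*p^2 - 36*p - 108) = (p + 4)/(p + 3)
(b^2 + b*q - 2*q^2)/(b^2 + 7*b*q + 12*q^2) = (b^2 + b*q - 2*q^2)/(b^2 + 7*b*q + 12*q^2)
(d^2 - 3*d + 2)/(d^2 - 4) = (d - 1)/(d + 2)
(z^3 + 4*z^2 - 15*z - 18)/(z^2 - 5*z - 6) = (z^2 + 3*z - 18)/(z - 6)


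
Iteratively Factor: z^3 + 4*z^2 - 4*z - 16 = (z + 4)*(z^2 - 4) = (z + 2)*(z + 4)*(z - 2)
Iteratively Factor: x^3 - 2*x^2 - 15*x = (x - 5)*(x^2 + 3*x) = x*(x - 5)*(x + 3)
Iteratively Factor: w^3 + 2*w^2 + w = (w)*(w^2 + 2*w + 1) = w*(w + 1)*(w + 1)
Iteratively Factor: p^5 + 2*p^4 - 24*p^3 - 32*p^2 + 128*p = (p - 2)*(p^4 + 4*p^3 - 16*p^2 - 64*p) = p*(p - 2)*(p^3 + 4*p^2 - 16*p - 64) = p*(p - 4)*(p - 2)*(p^2 + 8*p + 16) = p*(p - 4)*(p - 2)*(p + 4)*(p + 4)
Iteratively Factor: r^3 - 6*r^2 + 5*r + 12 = (r - 4)*(r^2 - 2*r - 3) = (r - 4)*(r - 3)*(r + 1)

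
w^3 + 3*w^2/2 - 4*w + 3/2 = (w - 1)*(w - 1/2)*(w + 3)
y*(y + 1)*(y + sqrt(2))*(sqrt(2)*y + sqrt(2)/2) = sqrt(2)*y^4 + 2*y^3 + 3*sqrt(2)*y^3/2 + sqrt(2)*y^2/2 + 3*y^2 + y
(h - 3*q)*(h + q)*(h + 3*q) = h^3 + h^2*q - 9*h*q^2 - 9*q^3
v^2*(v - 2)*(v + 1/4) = v^4 - 7*v^3/4 - v^2/2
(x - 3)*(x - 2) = x^2 - 5*x + 6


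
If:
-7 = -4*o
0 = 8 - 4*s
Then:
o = 7/4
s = 2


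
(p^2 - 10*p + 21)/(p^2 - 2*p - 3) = (p - 7)/(p + 1)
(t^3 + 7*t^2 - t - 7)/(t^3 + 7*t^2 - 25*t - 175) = (t^2 - 1)/(t^2 - 25)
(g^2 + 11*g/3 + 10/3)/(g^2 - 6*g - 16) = (g + 5/3)/(g - 8)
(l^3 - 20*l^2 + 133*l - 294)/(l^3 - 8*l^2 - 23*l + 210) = (l - 7)/(l + 5)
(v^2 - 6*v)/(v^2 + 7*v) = (v - 6)/(v + 7)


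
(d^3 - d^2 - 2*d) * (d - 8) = d^4 - 9*d^3 + 6*d^2 + 16*d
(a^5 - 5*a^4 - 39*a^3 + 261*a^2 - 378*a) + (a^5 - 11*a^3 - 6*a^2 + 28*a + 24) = 2*a^5 - 5*a^4 - 50*a^3 + 255*a^2 - 350*a + 24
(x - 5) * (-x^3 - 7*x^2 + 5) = -x^4 - 2*x^3 + 35*x^2 + 5*x - 25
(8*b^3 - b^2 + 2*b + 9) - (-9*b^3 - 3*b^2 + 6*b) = 17*b^3 + 2*b^2 - 4*b + 9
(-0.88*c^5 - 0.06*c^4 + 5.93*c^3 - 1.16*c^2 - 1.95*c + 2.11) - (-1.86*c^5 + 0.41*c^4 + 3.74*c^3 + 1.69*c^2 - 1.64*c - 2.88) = 0.98*c^5 - 0.47*c^4 + 2.19*c^3 - 2.85*c^2 - 0.31*c + 4.99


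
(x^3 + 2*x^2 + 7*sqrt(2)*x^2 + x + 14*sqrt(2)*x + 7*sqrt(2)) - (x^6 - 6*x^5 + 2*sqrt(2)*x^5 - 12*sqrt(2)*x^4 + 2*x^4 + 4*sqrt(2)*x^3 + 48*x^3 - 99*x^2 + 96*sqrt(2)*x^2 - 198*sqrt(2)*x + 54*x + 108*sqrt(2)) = -x^6 - 2*sqrt(2)*x^5 + 6*x^5 - 2*x^4 + 12*sqrt(2)*x^4 - 47*x^3 - 4*sqrt(2)*x^3 - 89*sqrt(2)*x^2 + 101*x^2 - 53*x + 212*sqrt(2)*x - 101*sqrt(2)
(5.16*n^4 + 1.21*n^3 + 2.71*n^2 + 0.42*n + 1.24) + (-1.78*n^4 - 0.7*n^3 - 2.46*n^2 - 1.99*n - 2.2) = 3.38*n^4 + 0.51*n^3 + 0.25*n^2 - 1.57*n - 0.96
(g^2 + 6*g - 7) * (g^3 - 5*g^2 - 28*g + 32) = g^5 + g^4 - 65*g^3 - 101*g^2 + 388*g - 224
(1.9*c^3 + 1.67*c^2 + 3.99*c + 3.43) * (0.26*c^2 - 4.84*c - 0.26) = 0.494*c^5 - 8.7618*c^4 - 7.5394*c^3 - 18.854*c^2 - 17.6386*c - 0.8918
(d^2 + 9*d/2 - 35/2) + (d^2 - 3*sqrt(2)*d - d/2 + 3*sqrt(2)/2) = 2*d^2 - 3*sqrt(2)*d + 4*d - 35/2 + 3*sqrt(2)/2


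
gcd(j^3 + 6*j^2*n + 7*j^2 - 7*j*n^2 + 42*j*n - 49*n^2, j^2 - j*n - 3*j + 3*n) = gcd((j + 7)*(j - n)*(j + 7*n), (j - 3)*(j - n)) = j - n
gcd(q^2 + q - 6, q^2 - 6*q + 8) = q - 2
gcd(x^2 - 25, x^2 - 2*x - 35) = x + 5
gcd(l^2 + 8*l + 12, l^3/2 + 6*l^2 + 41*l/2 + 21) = l + 2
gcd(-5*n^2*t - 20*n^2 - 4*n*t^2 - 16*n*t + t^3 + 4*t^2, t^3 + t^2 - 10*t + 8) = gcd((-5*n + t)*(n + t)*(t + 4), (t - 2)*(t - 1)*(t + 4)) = t + 4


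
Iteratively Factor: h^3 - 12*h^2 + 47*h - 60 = (h - 3)*(h^2 - 9*h + 20) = (h - 4)*(h - 3)*(h - 5)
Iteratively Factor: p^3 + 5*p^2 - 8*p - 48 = (p + 4)*(p^2 + p - 12) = (p - 3)*(p + 4)*(p + 4)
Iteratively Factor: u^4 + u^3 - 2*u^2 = (u + 2)*(u^3 - u^2) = u*(u + 2)*(u^2 - u) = u^2*(u + 2)*(u - 1)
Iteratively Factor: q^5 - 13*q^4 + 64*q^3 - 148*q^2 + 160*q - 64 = (q - 2)*(q^4 - 11*q^3 + 42*q^2 - 64*q + 32) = (q - 2)^2*(q^3 - 9*q^2 + 24*q - 16) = (q - 4)*(q - 2)^2*(q^2 - 5*q + 4) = (q - 4)^2*(q - 2)^2*(q - 1)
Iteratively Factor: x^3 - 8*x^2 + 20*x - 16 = (x - 2)*(x^2 - 6*x + 8) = (x - 2)^2*(x - 4)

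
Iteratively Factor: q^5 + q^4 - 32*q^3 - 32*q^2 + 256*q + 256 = (q + 1)*(q^4 - 32*q^2 + 256) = (q - 4)*(q + 1)*(q^3 + 4*q^2 - 16*q - 64) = (q - 4)*(q + 1)*(q + 4)*(q^2 - 16) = (q - 4)*(q + 1)*(q + 4)^2*(q - 4)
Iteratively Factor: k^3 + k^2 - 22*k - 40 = (k + 2)*(k^2 - k - 20) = (k + 2)*(k + 4)*(k - 5)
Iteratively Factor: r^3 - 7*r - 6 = (r - 3)*(r^2 + 3*r + 2) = (r - 3)*(r + 1)*(r + 2)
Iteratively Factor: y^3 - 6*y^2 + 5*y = (y)*(y^2 - 6*y + 5) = y*(y - 1)*(y - 5)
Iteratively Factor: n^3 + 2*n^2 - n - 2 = (n - 1)*(n^2 + 3*n + 2) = (n - 1)*(n + 1)*(n + 2)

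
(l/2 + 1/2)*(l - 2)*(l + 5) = l^3/2 + 2*l^2 - 7*l/2 - 5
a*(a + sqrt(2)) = a^2 + sqrt(2)*a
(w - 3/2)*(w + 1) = w^2 - w/2 - 3/2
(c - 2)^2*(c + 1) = c^3 - 3*c^2 + 4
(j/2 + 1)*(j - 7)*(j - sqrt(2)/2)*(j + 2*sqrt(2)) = j^4/2 - 5*j^3/2 + 3*sqrt(2)*j^3/4 - 8*j^2 - 15*sqrt(2)*j^2/4 - 21*sqrt(2)*j/2 + 5*j + 14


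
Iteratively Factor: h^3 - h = (h)*(h^2 - 1) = h*(h - 1)*(h + 1)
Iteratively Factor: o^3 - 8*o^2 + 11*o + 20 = (o - 5)*(o^2 - 3*o - 4) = (o - 5)*(o - 4)*(o + 1)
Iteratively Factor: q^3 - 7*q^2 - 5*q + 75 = (q + 3)*(q^2 - 10*q + 25) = (q - 5)*(q + 3)*(q - 5)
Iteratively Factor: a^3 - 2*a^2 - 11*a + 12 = (a + 3)*(a^2 - 5*a + 4) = (a - 1)*(a + 3)*(a - 4)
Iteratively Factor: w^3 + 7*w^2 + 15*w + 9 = (w + 3)*(w^2 + 4*w + 3) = (w + 1)*(w + 3)*(w + 3)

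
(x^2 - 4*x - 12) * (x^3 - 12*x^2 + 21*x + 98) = x^5 - 16*x^4 + 57*x^3 + 158*x^2 - 644*x - 1176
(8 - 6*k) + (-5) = 3 - 6*k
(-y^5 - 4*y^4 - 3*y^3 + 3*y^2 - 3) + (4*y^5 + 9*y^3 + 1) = 3*y^5 - 4*y^4 + 6*y^3 + 3*y^2 - 2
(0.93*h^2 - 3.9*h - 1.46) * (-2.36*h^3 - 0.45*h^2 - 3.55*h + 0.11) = -2.1948*h^5 + 8.7855*h^4 + 1.8991*h^3 + 14.6043*h^2 + 4.754*h - 0.1606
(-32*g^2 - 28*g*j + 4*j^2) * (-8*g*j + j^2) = 256*g^3*j + 192*g^2*j^2 - 60*g*j^3 + 4*j^4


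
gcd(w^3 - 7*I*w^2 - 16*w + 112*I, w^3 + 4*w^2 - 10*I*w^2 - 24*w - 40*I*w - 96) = w + 4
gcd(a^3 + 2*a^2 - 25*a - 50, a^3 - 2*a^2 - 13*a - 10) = a^2 - 3*a - 10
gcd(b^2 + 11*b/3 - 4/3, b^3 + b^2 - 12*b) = b + 4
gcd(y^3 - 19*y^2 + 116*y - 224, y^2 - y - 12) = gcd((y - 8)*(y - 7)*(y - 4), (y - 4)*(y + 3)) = y - 4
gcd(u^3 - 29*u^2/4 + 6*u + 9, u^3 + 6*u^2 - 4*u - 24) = u - 2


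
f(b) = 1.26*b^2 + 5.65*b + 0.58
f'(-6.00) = -9.47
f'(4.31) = 16.51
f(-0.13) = -0.13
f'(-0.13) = 5.32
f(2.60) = 23.79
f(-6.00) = 12.04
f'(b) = 2.52*b + 5.65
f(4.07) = 44.45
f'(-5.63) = -8.54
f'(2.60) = 12.20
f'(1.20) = 8.67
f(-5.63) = 8.71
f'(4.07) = 15.91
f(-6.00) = 12.04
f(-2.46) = -5.69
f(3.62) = 37.54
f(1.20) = 9.17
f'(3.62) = 14.77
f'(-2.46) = -0.55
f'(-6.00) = -9.47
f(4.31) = 48.34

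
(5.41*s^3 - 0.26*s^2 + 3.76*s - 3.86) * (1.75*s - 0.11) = 9.4675*s^4 - 1.0501*s^3 + 6.6086*s^2 - 7.1686*s + 0.4246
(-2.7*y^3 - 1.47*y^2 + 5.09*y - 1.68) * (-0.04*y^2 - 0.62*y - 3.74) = 0.108*y^5 + 1.7328*y^4 + 10.8058*y^3 + 2.4092*y^2 - 17.995*y + 6.2832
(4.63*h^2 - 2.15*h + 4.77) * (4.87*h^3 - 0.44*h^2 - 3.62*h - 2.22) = 22.5481*h^5 - 12.5077*h^4 + 7.4153*h^3 - 4.5944*h^2 - 12.4944*h - 10.5894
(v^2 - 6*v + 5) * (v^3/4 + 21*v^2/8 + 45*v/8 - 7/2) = v^5/4 + 9*v^4/8 - 71*v^3/8 - 193*v^2/8 + 393*v/8 - 35/2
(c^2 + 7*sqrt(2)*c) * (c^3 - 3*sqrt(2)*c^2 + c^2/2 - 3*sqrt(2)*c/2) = c^5 + c^4/2 + 4*sqrt(2)*c^4 - 42*c^3 + 2*sqrt(2)*c^3 - 21*c^2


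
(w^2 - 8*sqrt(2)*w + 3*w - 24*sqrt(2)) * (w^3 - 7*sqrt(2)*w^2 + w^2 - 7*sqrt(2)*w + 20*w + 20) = w^5 - 15*sqrt(2)*w^4 + 4*w^4 - 60*sqrt(2)*w^3 + 135*w^3 - 205*sqrt(2)*w^2 + 528*w^2 - 640*sqrt(2)*w + 396*w - 480*sqrt(2)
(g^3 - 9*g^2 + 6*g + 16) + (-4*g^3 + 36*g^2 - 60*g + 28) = -3*g^3 + 27*g^2 - 54*g + 44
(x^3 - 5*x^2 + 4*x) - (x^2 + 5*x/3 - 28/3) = x^3 - 6*x^2 + 7*x/3 + 28/3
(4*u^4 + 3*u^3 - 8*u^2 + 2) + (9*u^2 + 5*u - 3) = 4*u^4 + 3*u^3 + u^2 + 5*u - 1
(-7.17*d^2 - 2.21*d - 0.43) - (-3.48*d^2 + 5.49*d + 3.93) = -3.69*d^2 - 7.7*d - 4.36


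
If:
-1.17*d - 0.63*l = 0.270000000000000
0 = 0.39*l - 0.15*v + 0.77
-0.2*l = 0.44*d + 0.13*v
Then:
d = 0.78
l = -1.88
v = 0.25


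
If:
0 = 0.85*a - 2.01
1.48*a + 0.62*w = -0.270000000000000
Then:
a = 2.36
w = -6.08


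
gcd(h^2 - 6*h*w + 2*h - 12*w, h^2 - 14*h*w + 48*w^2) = -h + 6*w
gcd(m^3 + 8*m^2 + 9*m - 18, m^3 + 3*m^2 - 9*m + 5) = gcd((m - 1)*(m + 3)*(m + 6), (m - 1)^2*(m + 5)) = m - 1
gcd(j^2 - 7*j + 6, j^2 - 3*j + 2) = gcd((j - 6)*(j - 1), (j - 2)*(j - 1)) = j - 1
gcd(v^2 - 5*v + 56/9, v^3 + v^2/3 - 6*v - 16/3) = v - 8/3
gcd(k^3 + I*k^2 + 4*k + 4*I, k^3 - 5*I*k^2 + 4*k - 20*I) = k^2 + 4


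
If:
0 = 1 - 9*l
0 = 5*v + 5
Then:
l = 1/9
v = -1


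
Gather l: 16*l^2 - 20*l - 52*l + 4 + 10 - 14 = 16*l^2 - 72*l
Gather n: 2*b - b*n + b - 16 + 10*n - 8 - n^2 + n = 3*b - n^2 + n*(11 - b) - 24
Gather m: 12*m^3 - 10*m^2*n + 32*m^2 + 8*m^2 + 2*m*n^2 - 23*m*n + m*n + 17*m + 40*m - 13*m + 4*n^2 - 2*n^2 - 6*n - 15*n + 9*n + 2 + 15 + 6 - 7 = 12*m^3 + m^2*(40 - 10*n) + m*(2*n^2 - 22*n + 44) + 2*n^2 - 12*n + 16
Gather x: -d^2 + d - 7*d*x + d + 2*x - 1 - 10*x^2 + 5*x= -d^2 + 2*d - 10*x^2 + x*(7 - 7*d) - 1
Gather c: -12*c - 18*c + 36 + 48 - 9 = 75 - 30*c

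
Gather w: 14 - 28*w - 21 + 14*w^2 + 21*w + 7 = 14*w^2 - 7*w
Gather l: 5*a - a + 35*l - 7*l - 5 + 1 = 4*a + 28*l - 4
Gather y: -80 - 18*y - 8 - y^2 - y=-y^2 - 19*y - 88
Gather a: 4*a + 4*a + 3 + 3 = 8*a + 6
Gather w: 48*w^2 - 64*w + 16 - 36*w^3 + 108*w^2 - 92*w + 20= -36*w^3 + 156*w^2 - 156*w + 36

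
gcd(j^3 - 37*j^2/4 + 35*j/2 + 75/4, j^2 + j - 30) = j - 5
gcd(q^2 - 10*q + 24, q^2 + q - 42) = q - 6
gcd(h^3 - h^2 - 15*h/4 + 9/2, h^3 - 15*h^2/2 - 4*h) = 1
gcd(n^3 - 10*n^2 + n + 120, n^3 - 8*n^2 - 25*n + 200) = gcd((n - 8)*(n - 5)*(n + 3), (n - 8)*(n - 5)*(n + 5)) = n^2 - 13*n + 40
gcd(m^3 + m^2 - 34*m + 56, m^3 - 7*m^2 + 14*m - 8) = m^2 - 6*m + 8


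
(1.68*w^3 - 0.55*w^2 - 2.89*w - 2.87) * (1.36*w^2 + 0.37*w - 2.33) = 2.2848*w^5 - 0.1264*w^4 - 8.0483*w^3 - 3.691*w^2 + 5.6718*w + 6.6871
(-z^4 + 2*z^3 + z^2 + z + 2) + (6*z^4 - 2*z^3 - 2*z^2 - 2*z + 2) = 5*z^4 - z^2 - z + 4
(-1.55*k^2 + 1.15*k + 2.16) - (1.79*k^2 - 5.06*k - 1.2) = -3.34*k^2 + 6.21*k + 3.36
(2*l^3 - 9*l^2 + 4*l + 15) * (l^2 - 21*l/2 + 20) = 2*l^5 - 30*l^4 + 277*l^3/2 - 207*l^2 - 155*l/2 + 300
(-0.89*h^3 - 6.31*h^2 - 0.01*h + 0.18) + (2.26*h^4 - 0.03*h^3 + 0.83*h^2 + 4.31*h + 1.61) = 2.26*h^4 - 0.92*h^3 - 5.48*h^2 + 4.3*h + 1.79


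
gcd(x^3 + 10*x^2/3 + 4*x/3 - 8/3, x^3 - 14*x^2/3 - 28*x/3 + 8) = x^2 + 4*x/3 - 4/3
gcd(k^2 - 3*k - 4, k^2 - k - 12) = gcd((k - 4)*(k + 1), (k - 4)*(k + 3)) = k - 4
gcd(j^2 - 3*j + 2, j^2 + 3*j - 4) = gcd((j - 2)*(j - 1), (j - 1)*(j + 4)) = j - 1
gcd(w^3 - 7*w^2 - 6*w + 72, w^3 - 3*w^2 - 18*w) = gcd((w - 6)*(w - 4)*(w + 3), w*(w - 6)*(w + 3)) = w^2 - 3*w - 18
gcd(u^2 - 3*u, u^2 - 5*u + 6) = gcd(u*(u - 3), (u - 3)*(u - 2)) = u - 3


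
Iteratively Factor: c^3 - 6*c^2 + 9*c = (c - 3)*(c^2 - 3*c) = (c - 3)^2*(c)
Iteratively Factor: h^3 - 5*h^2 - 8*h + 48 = (h + 3)*(h^2 - 8*h + 16) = (h - 4)*(h + 3)*(h - 4)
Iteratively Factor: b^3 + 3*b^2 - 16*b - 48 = (b + 3)*(b^2 - 16) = (b - 4)*(b + 3)*(b + 4)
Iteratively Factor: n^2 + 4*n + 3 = (n + 1)*(n + 3)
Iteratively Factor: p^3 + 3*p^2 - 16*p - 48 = (p + 3)*(p^2 - 16) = (p + 3)*(p + 4)*(p - 4)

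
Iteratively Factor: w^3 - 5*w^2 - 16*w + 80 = (w - 5)*(w^2 - 16) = (w - 5)*(w - 4)*(w + 4)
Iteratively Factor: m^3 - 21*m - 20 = (m + 4)*(m^2 - 4*m - 5) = (m + 1)*(m + 4)*(m - 5)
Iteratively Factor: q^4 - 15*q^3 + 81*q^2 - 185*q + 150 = (q - 2)*(q^3 - 13*q^2 + 55*q - 75) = (q - 5)*(q - 2)*(q^2 - 8*q + 15) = (q - 5)^2*(q - 2)*(q - 3)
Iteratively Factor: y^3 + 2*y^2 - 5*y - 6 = (y + 3)*(y^2 - y - 2) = (y + 1)*(y + 3)*(y - 2)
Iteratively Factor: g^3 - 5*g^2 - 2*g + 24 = (g - 3)*(g^2 - 2*g - 8) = (g - 3)*(g + 2)*(g - 4)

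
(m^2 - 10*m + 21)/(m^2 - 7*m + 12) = (m - 7)/(m - 4)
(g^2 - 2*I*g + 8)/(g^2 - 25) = (g^2 - 2*I*g + 8)/(g^2 - 25)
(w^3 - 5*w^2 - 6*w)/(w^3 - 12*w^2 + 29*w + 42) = w/(w - 7)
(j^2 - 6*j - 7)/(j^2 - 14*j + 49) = (j + 1)/(j - 7)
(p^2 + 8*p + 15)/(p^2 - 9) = (p + 5)/(p - 3)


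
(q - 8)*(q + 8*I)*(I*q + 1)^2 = -q^4 + 8*q^3 - 6*I*q^3 - 15*q^2 + 48*I*q^2 + 120*q + 8*I*q - 64*I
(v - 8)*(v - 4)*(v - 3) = v^3 - 15*v^2 + 68*v - 96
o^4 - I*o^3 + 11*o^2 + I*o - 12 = (o - 4*I)*(o + 3*I)*(-I*o + I)*(I*o + I)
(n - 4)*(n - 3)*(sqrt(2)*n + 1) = sqrt(2)*n^3 - 7*sqrt(2)*n^2 + n^2 - 7*n + 12*sqrt(2)*n + 12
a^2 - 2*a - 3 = (a - 3)*(a + 1)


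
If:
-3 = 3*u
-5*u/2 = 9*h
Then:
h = 5/18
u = -1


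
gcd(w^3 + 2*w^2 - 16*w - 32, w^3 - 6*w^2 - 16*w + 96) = w^2 - 16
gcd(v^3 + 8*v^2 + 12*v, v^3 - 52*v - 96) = v^2 + 8*v + 12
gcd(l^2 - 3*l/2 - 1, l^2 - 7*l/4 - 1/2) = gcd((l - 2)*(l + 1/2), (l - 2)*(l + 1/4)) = l - 2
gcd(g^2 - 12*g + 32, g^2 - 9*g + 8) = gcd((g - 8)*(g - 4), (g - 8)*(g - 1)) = g - 8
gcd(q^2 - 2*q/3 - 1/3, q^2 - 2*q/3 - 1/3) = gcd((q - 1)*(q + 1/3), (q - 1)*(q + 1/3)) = q^2 - 2*q/3 - 1/3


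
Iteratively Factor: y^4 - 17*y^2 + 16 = (y + 1)*(y^3 - y^2 - 16*y + 16) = (y - 4)*(y + 1)*(y^2 + 3*y - 4) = (y - 4)*(y + 1)*(y + 4)*(y - 1)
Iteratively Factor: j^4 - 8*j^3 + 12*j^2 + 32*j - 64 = (j - 4)*(j^3 - 4*j^2 - 4*j + 16) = (j - 4)^2*(j^2 - 4) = (j - 4)^2*(j - 2)*(j + 2)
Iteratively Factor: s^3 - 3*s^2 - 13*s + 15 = (s - 5)*(s^2 + 2*s - 3) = (s - 5)*(s - 1)*(s + 3)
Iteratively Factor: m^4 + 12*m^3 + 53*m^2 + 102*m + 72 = (m + 3)*(m^3 + 9*m^2 + 26*m + 24) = (m + 3)^2*(m^2 + 6*m + 8) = (m + 2)*(m + 3)^2*(m + 4)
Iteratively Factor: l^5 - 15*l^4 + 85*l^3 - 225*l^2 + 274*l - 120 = (l - 4)*(l^4 - 11*l^3 + 41*l^2 - 61*l + 30) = (l - 4)*(l - 3)*(l^3 - 8*l^2 + 17*l - 10) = (l - 4)*(l - 3)*(l - 1)*(l^2 - 7*l + 10) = (l - 5)*(l - 4)*(l - 3)*(l - 1)*(l - 2)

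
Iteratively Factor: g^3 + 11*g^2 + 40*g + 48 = (g + 4)*(g^2 + 7*g + 12) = (g + 4)^2*(g + 3)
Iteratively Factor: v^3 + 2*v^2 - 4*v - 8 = (v + 2)*(v^2 - 4) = (v - 2)*(v + 2)*(v + 2)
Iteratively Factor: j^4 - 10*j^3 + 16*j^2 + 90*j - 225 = (j - 5)*(j^3 - 5*j^2 - 9*j + 45) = (j - 5)^2*(j^2 - 9) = (j - 5)^2*(j - 3)*(j + 3)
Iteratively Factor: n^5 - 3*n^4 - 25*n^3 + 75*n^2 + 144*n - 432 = (n + 3)*(n^4 - 6*n^3 - 7*n^2 + 96*n - 144) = (n - 3)*(n + 3)*(n^3 - 3*n^2 - 16*n + 48) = (n - 3)*(n + 3)*(n + 4)*(n^2 - 7*n + 12) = (n - 3)^2*(n + 3)*(n + 4)*(n - 4)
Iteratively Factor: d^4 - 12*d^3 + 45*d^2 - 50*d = (d - 5)*(d^3 - 7*d^2 + 10*d) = d*(d - 5)*(d^2 - 7*d + 10) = d*(d - 5)*(d - 2)*(d - 5)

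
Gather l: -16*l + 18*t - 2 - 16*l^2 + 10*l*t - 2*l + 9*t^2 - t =-16*l^2 + l*(10*t - 18) + 9*t^2 + 17*t - 2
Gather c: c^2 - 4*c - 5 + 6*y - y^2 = c^2 - 4*c - y^2 + 6*y - 5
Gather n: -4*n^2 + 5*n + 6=-4*n^2 + 5*n + 6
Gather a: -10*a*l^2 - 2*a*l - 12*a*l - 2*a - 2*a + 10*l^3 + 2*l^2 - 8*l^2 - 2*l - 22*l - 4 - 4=a*(-10*l^2 - 14*l - 4) + 10*l^3 - 6*l^2 - 24*l - 8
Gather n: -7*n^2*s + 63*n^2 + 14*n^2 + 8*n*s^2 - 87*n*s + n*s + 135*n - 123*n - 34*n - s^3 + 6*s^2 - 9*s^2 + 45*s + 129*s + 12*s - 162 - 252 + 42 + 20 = n^2*(77 - 7*s) + n*(8*s^2 - 86*s - 22) - s^3 - 3*s^2 + 186*s - 352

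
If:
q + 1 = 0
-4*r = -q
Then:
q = -1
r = -1/4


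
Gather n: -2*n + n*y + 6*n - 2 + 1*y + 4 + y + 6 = n*(y + 4) + 2*y + 8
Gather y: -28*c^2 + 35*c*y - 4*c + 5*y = -28*c^2 - 4*c + y*(35*c + 5)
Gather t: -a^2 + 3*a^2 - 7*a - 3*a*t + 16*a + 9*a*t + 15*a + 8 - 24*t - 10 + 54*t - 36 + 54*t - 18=2*a^2 + 24*a + t*(6*a + 84) - 56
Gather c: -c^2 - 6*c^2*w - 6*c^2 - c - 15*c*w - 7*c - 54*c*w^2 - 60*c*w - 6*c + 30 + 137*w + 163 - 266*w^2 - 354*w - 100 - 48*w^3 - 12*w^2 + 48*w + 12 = c^2*(-6*w - 7) + c*(-54*w^2 - 75*w - 14) - 48*w^3 - 278*w^2 - 169*w + 105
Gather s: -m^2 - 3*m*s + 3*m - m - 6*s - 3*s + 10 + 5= -m^2 + 2*m + s*(-3*m - 9) + 15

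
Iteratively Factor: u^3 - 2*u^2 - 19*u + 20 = (u - 1)*(u^2 - u - 20) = (u - 5)*(u - 1)*(u + 4)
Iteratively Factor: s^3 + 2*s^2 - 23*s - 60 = (s + 3)*(s^2 - s - 20) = (s + 3)*(s + 4)*(s - 5)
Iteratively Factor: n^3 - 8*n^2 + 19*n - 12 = (n - 1)*(n^2 - 7*n + 12) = (n - 3)*(n - 1)*(n - 4)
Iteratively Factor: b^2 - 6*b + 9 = (b - 3)*(b - 3)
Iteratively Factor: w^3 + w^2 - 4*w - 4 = (w + 2)*(w^2 - w - 2) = (w - 2)*(w + 2)*(w + 1)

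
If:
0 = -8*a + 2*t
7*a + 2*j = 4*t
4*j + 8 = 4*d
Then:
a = t/4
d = 9*t/8 + 2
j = 9*t/8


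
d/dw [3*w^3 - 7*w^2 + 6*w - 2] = 9*w^2 - 14*w + 6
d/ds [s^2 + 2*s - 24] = 2*s + 2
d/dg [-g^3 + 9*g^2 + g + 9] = -3*g^2 + 18*g + 1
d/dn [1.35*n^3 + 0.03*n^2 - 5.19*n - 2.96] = 4.05*n^2 + 0.06*n - 5.19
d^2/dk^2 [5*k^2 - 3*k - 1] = 10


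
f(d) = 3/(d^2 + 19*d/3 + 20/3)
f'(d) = 3*(-2*d - 19/3)/(d^2 + 19*d/3 + 20/3)^2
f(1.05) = 0.21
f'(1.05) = -0.12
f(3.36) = 0.08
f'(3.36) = -0.03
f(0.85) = 0.23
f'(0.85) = -0.15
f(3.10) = 0.08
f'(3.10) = -0.03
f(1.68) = 0.15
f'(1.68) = -0.07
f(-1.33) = 245.23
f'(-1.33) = -73636.30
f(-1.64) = -2.91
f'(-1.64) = -8.63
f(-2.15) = -1.29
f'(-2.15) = -1.13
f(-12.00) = 0.04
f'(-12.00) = 0.01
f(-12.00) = 0.04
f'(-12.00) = 0.01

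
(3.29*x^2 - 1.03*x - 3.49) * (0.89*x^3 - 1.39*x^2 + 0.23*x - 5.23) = 2.9281*x^5 - 5.4898*x^4 - 0.9177*x^3 - 12.5925*x^2 + 4.5842*x + 18.2527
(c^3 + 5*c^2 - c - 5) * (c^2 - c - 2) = c^5 + 4*c^4 - 8*c^3 - 14*c^2 + 7*c + 10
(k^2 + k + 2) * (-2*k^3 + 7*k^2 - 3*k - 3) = -2*k^5 + 5*k^4 + 8*k^2 - 9*k - 6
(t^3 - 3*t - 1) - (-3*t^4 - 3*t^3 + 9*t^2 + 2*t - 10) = 3*t^4 + 4*t^3 - 9*t^2 - 5*t + 9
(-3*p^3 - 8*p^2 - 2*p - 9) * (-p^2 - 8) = 3*p^5 + 8*p^4 + 26*p^3 + 73*p^2 + 16*p + 72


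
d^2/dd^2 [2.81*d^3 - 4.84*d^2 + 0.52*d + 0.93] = 16.86*d - 9.68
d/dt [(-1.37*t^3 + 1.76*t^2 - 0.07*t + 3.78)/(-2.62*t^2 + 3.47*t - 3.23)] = (3.5894*t^4 - 9.5078*t^3 + 19.1991*t^2 + 8.4376*t - 12.8905)/(6.8644*t^4 - 18.1828*t^3 + 28.9661*t^2 - 22.4162*t + 10.4329)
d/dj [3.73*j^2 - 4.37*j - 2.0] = 7.46*j - 4.37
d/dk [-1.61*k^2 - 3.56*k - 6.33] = -3.22*k - 3.56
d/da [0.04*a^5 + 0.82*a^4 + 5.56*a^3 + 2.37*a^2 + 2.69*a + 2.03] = 0.2*a^4 + 3.28*a^3 + 16.68*a^2 + 4.74*a + 2.69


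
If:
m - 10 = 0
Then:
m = 10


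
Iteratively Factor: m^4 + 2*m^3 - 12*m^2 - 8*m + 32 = (m - 2)*(m^3 + 4*m^2 - 4*m - 16) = (m - 2)^2*(m^2 + 6*m + 8) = (m - 2)^2*(m + 2)*(m + 4)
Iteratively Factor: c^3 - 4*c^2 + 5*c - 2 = (c - 2)*(c^2 - 2*c + 1) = (c - 2)*(c - 1)*(c - 1)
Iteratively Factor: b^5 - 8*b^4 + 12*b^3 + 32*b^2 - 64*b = (b + 2)*(b^4 - 10*b^3 + 32*b^2 - 32*b) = (b - 2)*(b + 2)*(b^3 - 8*b^2 + 16*b) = (b - 4)*(b - 2)*(b + 2)*(b^2 - 4*b) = b*(b - 4)*(b - 2)*(b + 2)*(b - 4)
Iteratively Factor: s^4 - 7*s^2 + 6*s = (s)*(s^3 - 7*s + 6) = s*(s - 1)*(s^2 + s - 6) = s*(s - 1)*(s + 3)*(s - 2)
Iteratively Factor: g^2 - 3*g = (g)*(g - 3)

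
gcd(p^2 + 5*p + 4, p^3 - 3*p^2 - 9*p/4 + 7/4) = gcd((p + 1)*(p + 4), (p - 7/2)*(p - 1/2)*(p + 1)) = p + 1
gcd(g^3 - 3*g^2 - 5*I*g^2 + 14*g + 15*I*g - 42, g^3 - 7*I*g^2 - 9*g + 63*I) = g^2 + g*(-3 - 7*I) + 21*I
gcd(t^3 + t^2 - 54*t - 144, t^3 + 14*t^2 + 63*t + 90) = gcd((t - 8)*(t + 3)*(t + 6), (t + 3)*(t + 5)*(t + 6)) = t^2 + 9*t + 18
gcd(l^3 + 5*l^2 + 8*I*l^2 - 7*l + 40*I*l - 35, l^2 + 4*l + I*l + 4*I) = l + I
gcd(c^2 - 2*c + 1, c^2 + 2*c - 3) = c - 1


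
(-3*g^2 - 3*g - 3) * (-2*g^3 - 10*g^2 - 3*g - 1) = 6*g^5 + 36*g^4 + 45*g^3 + 42*g^2 + 12*g + 3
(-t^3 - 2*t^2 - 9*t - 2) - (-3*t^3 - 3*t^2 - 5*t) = 2*t^3 + t^2 - 4*t - 2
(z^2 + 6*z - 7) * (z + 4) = z^3 + 10*z^2 + 17*z - 28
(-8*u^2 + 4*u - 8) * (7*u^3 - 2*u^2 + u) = -56*u^5 + 44*u^4 - 72*u^3 + 20*u^2 - 8*u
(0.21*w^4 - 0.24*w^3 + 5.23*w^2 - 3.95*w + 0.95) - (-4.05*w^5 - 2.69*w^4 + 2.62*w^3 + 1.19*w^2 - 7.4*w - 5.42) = 4.05*w^5 + 2.9*w^4 - 2.86*w^3 + 4.04*w^2 + 3.45*w + 6.37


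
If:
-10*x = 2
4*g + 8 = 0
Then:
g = -2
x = -1/5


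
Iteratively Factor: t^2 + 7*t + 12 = (t + 4)*(t + 3)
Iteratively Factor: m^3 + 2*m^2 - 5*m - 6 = (m - 2)*(m^2 + 4*m + 3) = (m - 2)*(m + 1)*(m + 3)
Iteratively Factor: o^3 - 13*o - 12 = (o - 4)*(o^2 + 4*o + 3) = (o - 4)*(o + 3)*(o + 1)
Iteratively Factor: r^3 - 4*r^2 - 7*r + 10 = (r + 2)*(r^2 - 6*r + 5) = (r - 1)*(r + 2)*(r - 5)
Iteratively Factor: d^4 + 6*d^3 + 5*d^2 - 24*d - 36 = (d + 3)*(d^3 + 3*d^2 - 4*d - 12) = (d + 2)*(d + 3)*(d^2 + d - 6) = (d - 2)*(d + 2)*(d + 3)*(d + 3)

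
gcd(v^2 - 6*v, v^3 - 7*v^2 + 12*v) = v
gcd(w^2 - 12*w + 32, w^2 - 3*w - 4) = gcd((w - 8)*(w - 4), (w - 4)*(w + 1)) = w - 4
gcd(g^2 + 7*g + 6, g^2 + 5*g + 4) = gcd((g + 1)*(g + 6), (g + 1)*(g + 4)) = g + 1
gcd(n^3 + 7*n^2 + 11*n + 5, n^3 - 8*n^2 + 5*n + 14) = n + 1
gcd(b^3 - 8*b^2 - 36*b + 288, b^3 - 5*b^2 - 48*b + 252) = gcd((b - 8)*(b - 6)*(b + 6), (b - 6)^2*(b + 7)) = b - 6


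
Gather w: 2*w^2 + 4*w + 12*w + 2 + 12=2*w^2 + 16*w + 14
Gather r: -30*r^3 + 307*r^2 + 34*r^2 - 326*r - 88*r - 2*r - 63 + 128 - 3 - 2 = -30*r^3 + 341*r^2 - 416*r + 60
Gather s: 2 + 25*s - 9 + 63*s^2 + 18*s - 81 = 63*s^2 + 43*s - 88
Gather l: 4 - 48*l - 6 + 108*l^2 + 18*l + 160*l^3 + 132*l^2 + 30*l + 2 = 160*l^3 + 240*l^2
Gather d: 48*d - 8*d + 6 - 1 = 40*d + 5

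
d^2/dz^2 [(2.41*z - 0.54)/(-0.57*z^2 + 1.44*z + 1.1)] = ((1.14*z - 1.44)*(2.28*z - 2.88)*(2.41*z - 0.54) + (8.2422*z - 7.5564)*(-0.57*z^2 + 1.44*z + 1.1))/(-0.57*z^2 + 1.44*z + 1.1)^3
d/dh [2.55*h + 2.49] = 2.55000000000000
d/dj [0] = 0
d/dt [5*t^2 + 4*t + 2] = 10*t + 4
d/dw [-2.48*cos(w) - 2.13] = 2.48*sin(w)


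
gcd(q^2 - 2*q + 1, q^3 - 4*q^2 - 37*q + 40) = q - 1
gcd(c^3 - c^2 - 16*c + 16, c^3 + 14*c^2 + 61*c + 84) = c + 4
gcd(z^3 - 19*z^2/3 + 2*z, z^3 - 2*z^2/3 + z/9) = z^2 - z/3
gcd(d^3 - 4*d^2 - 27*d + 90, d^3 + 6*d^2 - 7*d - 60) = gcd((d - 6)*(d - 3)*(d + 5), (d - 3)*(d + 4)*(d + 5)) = d^2 + 2*d - 15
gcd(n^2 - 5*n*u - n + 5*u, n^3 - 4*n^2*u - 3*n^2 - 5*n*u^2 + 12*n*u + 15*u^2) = -n + 5*u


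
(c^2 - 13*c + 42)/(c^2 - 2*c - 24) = (c - 7)/(c + 4)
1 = 1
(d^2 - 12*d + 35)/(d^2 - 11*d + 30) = (d - 7)/(d - 6)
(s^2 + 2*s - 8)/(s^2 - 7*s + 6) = (s^2 + 2*s - 8)/(s^2 - 7*s + 6)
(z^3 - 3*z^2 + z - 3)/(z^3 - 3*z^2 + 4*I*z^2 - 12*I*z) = (z^2 + 1)/(z*(z + 4*I))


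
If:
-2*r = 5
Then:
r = -5/2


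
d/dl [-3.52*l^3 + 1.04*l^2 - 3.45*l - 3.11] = -10.56*l^2 + 2.08*l - 3.45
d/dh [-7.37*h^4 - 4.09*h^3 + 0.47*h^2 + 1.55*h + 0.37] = -29.48*h^3 - 12.27*h^2 + 0.94*h + 1.55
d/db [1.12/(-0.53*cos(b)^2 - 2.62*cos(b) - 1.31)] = -(1.1872*cos(b) + 2.9344)*sin(b)/(0.53*cos(b)^2 + 2.62*cos(b) + 1.31)^2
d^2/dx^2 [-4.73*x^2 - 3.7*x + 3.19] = -9.46000000000000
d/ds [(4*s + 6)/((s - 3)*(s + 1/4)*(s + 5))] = 16*(-8*s^3 - 27*s^2 - 27*s + 72)/(16*s^6 + 72*s^5 - 383*s^4 - 1164*s^3 + 3094*s^2 + 1740*s + 225)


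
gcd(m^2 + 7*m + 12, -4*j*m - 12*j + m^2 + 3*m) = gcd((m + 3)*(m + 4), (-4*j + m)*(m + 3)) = m + 3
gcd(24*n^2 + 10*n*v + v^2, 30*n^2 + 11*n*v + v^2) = 6*n + v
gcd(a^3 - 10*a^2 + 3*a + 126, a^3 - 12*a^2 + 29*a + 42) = a^2 - 13*a + 42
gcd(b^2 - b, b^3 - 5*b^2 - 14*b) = b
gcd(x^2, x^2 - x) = x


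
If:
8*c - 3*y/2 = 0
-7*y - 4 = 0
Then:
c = -3/28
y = -4/7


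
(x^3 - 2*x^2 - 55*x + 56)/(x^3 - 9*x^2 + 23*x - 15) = (x^2 - x - 56)/(x^2 - 8*x + 15)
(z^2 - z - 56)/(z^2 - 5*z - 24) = (z + 7)/(z + 3)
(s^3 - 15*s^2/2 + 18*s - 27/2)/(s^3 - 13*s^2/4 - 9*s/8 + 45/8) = 4*(s - 3)/(4*s + 5)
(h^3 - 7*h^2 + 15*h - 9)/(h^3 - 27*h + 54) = (h - 1)/(h + 6)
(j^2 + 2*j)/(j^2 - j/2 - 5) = 2*j/(2*j - 5)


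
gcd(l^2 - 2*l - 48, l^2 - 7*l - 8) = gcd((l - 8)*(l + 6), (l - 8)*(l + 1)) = l - 8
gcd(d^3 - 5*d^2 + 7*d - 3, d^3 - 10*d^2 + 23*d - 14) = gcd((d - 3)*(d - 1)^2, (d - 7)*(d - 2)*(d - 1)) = d - 1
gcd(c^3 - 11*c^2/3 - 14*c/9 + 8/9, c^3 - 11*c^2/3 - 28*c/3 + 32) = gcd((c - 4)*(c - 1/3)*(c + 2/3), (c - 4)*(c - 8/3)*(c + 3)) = c - 4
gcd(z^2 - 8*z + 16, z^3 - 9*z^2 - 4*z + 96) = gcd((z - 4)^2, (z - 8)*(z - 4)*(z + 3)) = z - 4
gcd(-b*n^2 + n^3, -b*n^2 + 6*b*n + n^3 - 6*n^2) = b*n - n^2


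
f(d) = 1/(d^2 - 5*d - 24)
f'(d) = (5 - 2*d)/(d^2 - 5*d - 24)^2 = (5 - 2*d)/(-d^2 + 5*d + 24)^2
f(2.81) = -0.03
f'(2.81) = -0.00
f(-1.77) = -0.08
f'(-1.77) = 0.06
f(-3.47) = 0.19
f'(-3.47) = 0.41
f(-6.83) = 0.02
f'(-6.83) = 0.01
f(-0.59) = -0.05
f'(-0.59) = 0.01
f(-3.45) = 0.19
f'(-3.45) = 0.45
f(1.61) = -0.03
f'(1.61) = 0.00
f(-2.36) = -0.15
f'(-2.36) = 0.22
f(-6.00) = 0.02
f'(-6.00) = 0.01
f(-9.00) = 0.01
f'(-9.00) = 0.00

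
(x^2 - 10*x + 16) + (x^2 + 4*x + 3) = 2*x^2 - 6*x + 19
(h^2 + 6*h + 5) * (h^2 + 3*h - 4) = h^4 + 9*h^3 + 19*h^2 - 9*h - 20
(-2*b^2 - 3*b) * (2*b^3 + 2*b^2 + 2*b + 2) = -4*b^5 - 10*b^4 - 10*b^3 - 10*b^2 - 6*b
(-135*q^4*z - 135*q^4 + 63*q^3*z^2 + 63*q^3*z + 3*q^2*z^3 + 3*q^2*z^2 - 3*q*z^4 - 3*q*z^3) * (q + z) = -135*q^5*z - 135*q^5 - 72*q^4*z^2 - 72*q^4*z + 66*q^3*z^3 + 66*q^3*z^2 - 3*q*z^5 - 3*q*z^4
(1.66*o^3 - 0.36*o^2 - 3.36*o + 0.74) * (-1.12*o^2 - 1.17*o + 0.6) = -1.8592*o^5 - 1.539*o^4 + 5.1804*o^3 + 2.8864*o^2 - 2.8818*o + 0.444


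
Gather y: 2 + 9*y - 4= 9*y - 2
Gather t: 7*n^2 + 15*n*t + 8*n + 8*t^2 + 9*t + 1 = 7*n^2 + 8*n + 8*t^2 + t*(15*n + 9) + 1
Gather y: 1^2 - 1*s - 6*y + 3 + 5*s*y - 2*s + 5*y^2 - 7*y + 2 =-3*s + 5*y^2 + y*(5*s - 13) + 6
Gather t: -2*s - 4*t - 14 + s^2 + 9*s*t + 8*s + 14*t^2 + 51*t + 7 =s^2 + 6*s + 14*t^2 + t*(9*s + 47) - 7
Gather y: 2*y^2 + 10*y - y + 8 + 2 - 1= 2*y^2 + 9*y + 9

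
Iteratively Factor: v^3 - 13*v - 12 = (v + 1)*(v^2 - v - 12) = (v + 1)*(v + 3)*(v - 4)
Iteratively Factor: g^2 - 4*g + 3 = (g - 1)*(g - 3)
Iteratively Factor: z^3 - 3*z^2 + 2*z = (z - 2)*(z^2 - z) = (z - 2)*(z - 1)*(z)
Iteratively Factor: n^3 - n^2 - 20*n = (n)*(n^2 - n - 20) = n*(n - 5)*(n + 4)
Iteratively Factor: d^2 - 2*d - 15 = (d + 3)*(d - 5)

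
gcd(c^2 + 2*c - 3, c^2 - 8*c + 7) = c - 1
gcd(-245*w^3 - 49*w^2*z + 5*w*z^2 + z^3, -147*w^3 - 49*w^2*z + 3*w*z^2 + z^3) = -49*w^2 + z^2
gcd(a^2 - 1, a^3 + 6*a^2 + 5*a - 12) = a - 1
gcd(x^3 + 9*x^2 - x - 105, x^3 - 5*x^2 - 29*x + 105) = x^2 + 2*x - 15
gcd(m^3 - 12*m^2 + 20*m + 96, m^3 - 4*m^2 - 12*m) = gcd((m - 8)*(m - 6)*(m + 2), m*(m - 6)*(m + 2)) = m^2 - 4*m - 12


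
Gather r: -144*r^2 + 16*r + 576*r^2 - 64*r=432*r^2 - 48*r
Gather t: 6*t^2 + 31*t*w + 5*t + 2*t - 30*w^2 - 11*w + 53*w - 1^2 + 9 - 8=6*t^2 + t*(31*w + 7) - 30*w^2 + 42*w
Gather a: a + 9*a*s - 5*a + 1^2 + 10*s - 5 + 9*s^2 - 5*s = a*(9*s - 4) + 9*s^2 + 5*s - 4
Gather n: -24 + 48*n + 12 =48*n - 12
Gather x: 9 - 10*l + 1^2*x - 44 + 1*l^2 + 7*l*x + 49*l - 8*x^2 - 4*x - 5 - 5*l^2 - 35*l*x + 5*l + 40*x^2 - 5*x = -4*l^2 + 44*l + 32*x^2 + x*(-28*l - 8) - 40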